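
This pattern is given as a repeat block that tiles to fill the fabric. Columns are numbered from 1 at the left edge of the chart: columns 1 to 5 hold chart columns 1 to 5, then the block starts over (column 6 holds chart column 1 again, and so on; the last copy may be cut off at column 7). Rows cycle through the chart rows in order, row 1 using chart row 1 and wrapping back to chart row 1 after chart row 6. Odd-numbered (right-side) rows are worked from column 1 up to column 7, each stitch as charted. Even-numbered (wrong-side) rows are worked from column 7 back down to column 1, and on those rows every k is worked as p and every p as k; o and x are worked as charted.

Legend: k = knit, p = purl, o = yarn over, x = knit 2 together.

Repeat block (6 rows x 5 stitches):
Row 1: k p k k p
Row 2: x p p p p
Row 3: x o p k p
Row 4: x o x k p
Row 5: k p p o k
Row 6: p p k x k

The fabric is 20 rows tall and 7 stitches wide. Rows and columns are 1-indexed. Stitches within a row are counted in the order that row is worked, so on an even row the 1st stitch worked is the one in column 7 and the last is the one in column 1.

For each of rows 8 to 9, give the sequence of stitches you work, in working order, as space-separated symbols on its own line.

== ROWS AS WORKED ==
k x k k k k x
x o p k p x o

Derivation:
Row 8: chart row 2, WS - tiled (columns 1-7): x p p p p x p; work from column 7 back to 1 with k<->p swapped.
Row 9: chart row 3, RS - tile across columns 1-7 and work as-is.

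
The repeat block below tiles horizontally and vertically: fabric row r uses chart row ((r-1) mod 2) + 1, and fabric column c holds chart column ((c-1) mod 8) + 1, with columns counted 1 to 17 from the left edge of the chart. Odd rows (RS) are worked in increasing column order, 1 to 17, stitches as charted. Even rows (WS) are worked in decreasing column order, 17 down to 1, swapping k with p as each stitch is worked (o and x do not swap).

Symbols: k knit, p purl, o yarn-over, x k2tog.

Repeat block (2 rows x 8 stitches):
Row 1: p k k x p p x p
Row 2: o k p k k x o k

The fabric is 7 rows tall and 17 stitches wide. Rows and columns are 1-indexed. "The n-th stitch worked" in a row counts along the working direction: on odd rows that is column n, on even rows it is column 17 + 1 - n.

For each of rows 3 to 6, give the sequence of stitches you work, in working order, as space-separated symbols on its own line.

Row 3: chart row 1, RS - tile across columns 1-17 and work as-is.
Row 4: chart row 2, WS - tiled (columns 1-17): o k p k k x o k o k p k k x o k o; work from column 17 back to 1 with k<->p swapped.
Row 5: chart row 1, RS - tile across columns 1-17 and work as-is.
Row 6: chart row 2, WS - tiled (columns 1-17): o k p k k x o k o k p k k x o k o; work from column 17 back to 1 with k<->p swapped.

Result:
p k k x p p x p p k k x p p x p p
o p o x p p k p o p o x p p k p o
p k k x p p x p p k k x p p x p p
o p o x p p k p o p o x p p k p o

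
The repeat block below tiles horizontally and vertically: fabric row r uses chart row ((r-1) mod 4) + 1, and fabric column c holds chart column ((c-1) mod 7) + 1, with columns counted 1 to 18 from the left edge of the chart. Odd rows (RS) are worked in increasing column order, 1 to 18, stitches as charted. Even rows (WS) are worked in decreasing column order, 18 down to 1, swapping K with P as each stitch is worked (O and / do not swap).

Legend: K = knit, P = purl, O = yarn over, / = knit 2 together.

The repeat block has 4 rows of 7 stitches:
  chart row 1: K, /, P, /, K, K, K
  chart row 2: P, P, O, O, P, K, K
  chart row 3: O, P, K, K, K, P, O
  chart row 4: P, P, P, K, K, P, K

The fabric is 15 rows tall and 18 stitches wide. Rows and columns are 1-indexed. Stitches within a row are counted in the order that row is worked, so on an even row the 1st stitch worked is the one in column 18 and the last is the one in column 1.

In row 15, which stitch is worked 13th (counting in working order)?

Row 15: (15-1) mod 4 = 2, so use chart row 3. Odd row -> RS.
Chart row 3 tiled across columns 1-18: O P K K K P O O P K K K P O O P K K
Right side: take the tiled row as-is (worked left to right from column 1).
The 13th stitch worked is P.

== STITCH ==
P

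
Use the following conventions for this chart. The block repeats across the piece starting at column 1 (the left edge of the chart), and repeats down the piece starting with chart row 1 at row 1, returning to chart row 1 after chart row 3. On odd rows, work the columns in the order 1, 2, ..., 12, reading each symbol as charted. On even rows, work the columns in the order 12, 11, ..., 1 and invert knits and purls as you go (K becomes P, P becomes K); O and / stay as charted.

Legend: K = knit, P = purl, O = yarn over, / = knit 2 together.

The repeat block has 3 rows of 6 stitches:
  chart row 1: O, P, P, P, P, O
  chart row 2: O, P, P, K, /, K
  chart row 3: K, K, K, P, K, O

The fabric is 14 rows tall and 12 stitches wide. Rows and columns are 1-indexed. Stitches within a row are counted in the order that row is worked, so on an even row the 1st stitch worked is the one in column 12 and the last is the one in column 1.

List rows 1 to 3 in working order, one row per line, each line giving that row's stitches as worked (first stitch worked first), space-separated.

Result:
O P P P P O O P P P P O
P / P K K O P / P K K O
K K K P K O K K K P K O

Derivation:
Row 1: chart row 1, RS - tile across columns 1-12 and work as-is.
Row 2: chart row 2, WS - tiled (columns 1-12): O P P K / K O P P K / K; work from column 12 back to 1 with K<->P swapped.
Row 3: chart row 3, RS - tile across columns 1-12 and work as-is.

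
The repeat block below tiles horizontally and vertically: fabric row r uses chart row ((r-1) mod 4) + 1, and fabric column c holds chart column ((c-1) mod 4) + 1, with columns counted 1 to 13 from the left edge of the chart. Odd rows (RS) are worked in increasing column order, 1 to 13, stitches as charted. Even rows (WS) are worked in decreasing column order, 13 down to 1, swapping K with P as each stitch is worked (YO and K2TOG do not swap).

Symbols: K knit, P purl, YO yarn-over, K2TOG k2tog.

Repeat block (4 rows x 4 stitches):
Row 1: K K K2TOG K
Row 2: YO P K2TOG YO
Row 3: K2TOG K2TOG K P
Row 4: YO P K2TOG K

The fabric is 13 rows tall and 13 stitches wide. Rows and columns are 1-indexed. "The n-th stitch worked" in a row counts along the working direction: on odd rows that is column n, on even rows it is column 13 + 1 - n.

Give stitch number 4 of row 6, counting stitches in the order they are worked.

For row 6: chart row = ((6-1) mod 4) + 1 = 2; this is a WS (even) row.
Chart row 2 tiled across columns 1-13: YO P K2TOG YO YO P K2TOG YO YO P K2TOG YO YO
WS row: flip the tiled sequence (start at column 13) and apply K<->P; YO and K2TOG stay.
Row 6 as worked: YO YO K2TOG K YO YO K2TOG K YO YO K2TOG K YO
Stitch 4 in working order -> K

== STITCH ==
K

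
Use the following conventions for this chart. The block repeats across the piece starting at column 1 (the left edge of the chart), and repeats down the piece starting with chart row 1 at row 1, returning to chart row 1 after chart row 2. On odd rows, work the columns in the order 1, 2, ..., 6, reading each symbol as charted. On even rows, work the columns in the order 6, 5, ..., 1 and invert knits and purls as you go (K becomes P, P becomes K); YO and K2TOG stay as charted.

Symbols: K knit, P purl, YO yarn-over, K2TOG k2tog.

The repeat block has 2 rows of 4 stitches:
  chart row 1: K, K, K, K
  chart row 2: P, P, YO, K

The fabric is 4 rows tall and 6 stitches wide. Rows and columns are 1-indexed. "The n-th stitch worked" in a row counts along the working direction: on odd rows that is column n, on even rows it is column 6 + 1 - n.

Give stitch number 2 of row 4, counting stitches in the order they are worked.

Row 4 uses chart row ((4-1) mod 2)+1 = 2. Row 4 is even, so WS.
Chart row 2 tiled across columns 1-6: P P YO K P P
WS: work from column 6 back to column 1 (reverse the tiled row), swapping K<->P (YO and K2TOG unchanged).
Row 4 as worked: K K P YO K K
The 2nd stitch worked is K.

== STITCH ==
K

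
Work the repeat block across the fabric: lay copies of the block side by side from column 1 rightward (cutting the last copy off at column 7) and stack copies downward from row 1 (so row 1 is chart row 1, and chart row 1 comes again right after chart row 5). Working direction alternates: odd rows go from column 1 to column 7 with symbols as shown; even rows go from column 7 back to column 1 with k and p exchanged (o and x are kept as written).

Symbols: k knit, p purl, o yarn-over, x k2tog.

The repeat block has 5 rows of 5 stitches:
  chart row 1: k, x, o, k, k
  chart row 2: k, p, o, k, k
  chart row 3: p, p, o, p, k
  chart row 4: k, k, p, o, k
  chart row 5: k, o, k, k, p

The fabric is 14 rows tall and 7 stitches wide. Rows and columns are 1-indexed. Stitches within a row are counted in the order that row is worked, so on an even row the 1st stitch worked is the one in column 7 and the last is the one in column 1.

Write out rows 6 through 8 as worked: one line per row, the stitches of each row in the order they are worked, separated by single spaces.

== ROWS AS WORKED ==
x p p p o x p
k p o k k k p
k k p k o k k

Derivation:
Row 6: chart row 1, WS - tiled (columns 1-7): k x o k k k x; work from column 7 back to 1 with k<->p swapped.
Row 7: chart row 2, RS - tile across columns 1-7 and work as-is.
Row 8: chart row 3, WS - tiled (columns 1-7): p p o p k p p; work from column 7 back to 1 with k<->p swapped.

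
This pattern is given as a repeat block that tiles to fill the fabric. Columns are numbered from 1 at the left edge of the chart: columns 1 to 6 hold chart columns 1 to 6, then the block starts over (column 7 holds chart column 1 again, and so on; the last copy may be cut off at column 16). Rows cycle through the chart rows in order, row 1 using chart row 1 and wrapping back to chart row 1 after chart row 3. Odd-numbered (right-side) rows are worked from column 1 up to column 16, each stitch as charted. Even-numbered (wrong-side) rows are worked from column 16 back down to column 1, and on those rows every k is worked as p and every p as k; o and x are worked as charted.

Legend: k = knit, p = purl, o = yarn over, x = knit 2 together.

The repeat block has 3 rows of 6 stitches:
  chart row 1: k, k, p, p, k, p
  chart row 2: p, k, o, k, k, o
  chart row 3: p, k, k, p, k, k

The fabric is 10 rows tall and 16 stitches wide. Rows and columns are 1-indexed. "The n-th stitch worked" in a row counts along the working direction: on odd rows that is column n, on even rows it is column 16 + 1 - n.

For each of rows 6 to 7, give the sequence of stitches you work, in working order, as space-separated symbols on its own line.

Row 6: chart row 3, WS - tiled (columns 1-16): p k k p k k p k k p k k p k k p; work from column 16 back to 1 with k<->p swapped.
Row 7: chart row 1, RS - tile across columns 1-16 and work as-is.

== ROWS AS WORKED ==
k p p k p p k p p k p p k p p k
k k p p k p k k p p k p k k p p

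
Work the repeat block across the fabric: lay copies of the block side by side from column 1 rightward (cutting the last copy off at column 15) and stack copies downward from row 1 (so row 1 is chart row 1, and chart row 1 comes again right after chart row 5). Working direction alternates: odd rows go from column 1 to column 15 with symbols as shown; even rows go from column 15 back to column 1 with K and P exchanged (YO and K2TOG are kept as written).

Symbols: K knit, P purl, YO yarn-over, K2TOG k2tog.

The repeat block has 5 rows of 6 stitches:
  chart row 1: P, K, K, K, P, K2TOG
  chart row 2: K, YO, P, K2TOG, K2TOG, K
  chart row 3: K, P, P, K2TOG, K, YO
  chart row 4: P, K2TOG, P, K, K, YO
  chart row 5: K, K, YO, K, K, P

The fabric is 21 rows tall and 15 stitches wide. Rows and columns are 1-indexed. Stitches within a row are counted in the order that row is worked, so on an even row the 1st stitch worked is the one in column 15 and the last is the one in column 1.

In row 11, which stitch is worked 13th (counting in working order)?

Result:
P

Derivation:
Row 11 uses chart row ((11-1) mod 5)+1 = 1. Row 11 is odd, so RS.
Chart row 1 tiled across columns 1-15: P K K K P K2TOG P K K K P K2TOG P K K
RS row: no reversal, no swap; stitch n worked = column n.
Stitch 13 in working order -> P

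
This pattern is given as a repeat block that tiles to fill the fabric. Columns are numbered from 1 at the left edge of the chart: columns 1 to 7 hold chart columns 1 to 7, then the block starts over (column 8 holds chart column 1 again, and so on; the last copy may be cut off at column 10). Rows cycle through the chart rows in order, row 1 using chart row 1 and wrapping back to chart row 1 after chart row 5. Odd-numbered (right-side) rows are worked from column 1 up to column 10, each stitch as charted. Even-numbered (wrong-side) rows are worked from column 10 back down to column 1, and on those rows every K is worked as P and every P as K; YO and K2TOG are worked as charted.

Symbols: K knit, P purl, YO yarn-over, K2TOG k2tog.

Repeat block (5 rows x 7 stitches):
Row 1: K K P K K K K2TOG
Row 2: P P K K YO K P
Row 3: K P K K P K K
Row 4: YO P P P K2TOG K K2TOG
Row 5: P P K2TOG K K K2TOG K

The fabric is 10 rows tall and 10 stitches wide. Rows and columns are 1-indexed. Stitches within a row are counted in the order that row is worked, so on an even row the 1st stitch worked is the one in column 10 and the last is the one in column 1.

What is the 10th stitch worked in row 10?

Result:
K

Derivation:
Row 10 uses chart row ((10-1) mod 5)+1 = 5. Row 10 is even, so WS.
Chart row 5 tiled across columns 1-10: P P K2TOG K K K2TOG K P P K2TOG
WS row: flip the tiled sequence (start at column 10) and apply K<->P; YO and K2TOG stay.
Row 10 as worked: K2TOG K K P K2TOG P P K2TOG K K
Stitch 10 in working order -> K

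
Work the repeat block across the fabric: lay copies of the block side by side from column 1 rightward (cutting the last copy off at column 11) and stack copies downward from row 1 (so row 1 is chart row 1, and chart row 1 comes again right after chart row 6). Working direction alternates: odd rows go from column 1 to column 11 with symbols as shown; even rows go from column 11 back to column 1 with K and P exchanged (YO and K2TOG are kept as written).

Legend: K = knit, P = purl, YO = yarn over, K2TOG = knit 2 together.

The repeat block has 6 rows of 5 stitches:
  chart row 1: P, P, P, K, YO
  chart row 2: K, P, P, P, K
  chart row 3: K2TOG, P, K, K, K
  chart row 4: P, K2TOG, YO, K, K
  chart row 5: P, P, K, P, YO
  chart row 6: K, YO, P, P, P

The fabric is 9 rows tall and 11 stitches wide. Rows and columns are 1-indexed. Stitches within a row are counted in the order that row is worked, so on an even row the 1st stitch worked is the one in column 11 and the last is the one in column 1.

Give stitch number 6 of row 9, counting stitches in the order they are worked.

Row 9: (9-1) mod 6 = 2, so use chart row 3. Odd row -> RS.
Chart row 3 tiled across columns 1-11: K2TOG P K K K K2TOG P K K K K2TOG
RS row: no reversal, no swap; stitch n worked = column n.
The 6th stitch worked is K2TOG.

Result:
K2TOG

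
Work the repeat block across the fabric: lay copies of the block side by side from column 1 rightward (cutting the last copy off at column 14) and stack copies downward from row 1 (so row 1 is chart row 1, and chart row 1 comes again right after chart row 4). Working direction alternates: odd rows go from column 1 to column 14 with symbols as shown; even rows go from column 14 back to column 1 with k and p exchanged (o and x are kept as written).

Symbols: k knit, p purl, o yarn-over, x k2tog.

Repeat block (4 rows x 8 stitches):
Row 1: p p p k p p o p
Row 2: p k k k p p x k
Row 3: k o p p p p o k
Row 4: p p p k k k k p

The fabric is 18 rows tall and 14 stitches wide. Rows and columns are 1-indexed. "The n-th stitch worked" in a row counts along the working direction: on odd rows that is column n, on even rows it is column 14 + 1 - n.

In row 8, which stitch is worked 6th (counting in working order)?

== STITCH ==
k

Derivation:
Row 8 uses chart row ((8-1) mod 4)+1 = 4. Row 8 is even, so WS.
Chart row 4 tiled across columns 1-14: p p p k k k k p p p p k k k
WS: work from column 14 back to column 1 (reverse the tiled row), swapping k<->p (o and x unchanged).
Row 8 as worked: p p p k k k k p p p p k k k
The 6th stitch worked is k.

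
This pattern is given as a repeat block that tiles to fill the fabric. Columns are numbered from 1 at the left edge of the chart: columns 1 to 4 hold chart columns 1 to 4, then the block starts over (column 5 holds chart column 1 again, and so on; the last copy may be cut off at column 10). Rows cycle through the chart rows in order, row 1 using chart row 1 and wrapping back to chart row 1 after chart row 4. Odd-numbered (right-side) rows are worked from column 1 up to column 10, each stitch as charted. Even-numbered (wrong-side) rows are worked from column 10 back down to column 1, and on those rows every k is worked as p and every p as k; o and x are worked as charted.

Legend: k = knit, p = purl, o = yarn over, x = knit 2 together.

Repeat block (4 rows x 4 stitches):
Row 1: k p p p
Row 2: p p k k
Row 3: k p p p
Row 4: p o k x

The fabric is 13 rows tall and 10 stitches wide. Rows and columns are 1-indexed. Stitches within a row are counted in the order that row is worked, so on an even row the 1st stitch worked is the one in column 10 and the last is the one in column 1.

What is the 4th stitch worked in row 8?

Result:
p

Derivation:
For row 8: chart row = ((8-1) mod 4) + 1 = 4; this is a WS (even) row.
Chart row 4 tiled across columns 1-10: p o k x p o k x p o
Wrong side: read the tiled row from column 10 down to 1 and exchange k with p (leave o, x).
Row 8 as worked: o k x p o k x p o k
The 4th stitch worked is p.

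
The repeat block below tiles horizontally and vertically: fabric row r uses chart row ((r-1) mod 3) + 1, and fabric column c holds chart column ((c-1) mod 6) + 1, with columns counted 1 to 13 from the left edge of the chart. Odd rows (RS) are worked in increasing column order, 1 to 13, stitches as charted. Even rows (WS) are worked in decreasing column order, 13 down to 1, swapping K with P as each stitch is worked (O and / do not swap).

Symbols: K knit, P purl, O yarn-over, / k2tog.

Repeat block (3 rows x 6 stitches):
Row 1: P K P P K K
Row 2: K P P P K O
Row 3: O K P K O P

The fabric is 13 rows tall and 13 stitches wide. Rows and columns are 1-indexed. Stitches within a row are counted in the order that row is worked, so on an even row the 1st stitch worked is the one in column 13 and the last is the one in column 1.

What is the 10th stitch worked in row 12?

== STITCH ==
P

Derivation:
Row 12 uses chart row ((12-1) mod 3)+1 = 3. Row 12 is even, so WS.
Chart row 3 tiled across columns 1-13: O K P K O P O K P K O P O
WS: work from column 13 back to column 1 (reverse the tiled row), swapping K<->P (O and / unchanged).
Row 12 as worked: O K O P K P O K O P K P O
The 10th stitch worked is P.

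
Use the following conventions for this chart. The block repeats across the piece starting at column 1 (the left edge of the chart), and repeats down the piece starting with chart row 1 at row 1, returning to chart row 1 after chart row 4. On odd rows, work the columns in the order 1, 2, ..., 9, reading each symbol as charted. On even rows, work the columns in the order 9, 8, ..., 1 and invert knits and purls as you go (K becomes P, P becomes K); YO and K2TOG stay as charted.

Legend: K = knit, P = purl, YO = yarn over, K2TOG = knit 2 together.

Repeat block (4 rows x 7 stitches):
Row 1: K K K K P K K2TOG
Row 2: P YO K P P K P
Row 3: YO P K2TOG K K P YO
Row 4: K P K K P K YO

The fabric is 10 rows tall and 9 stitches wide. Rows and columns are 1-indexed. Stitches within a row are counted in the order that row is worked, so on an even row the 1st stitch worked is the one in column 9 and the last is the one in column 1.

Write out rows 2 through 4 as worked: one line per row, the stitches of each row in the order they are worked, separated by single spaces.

Row 2: chart row 2, WS - tiled (columns 1-9): P YO K P P K P P YO; work from column 9 back to 1 with K<->P swapped.
Row 3: chart row 3, RS - tile across columns 1-9 and work as-is.
Row 4: chart row 4, WS - tiled (columns 1-9): K P K K P K YO K P; work from column 9 back to 1 with K<->P swapped.

Rows as worked:
YO K K P K K P YO K
YO P K2TOG K K P YO YO P
K P YO P K P P K P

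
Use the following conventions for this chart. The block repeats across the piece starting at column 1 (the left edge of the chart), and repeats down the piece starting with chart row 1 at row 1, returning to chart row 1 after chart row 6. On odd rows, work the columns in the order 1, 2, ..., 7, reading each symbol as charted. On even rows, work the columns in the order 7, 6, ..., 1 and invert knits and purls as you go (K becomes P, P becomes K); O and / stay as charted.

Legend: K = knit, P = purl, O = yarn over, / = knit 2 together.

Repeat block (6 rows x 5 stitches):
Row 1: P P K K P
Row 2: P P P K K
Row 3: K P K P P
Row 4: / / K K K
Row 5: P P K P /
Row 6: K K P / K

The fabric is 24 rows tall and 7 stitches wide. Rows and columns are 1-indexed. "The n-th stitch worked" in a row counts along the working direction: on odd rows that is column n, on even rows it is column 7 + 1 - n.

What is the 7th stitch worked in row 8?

For row 8: chart row = ((8-1) mod 6) + 1 = 2; this is a WS (even) row.
Chart row 2 tiled across columns 1-7: P P P K K P P
WS: work from column 7 back to column 1 (reverse the tiled row), swapping K<->P (O and / unchanged).
Row 8 as worked: K K P P K K K
Stitch 7 in working order -> K

Result:
K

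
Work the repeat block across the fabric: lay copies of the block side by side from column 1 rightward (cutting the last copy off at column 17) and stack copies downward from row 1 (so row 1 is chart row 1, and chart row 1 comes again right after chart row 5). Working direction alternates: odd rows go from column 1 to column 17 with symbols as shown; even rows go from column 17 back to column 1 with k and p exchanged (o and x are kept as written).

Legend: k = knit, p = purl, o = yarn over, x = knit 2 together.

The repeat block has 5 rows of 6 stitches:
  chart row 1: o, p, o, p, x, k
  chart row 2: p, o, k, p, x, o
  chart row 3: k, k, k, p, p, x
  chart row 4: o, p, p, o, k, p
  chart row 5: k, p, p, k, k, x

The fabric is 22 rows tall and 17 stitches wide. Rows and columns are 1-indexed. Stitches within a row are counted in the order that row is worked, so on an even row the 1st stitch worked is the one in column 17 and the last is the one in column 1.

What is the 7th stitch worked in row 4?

Result:
p

Derivation:
Row 4: (4-1) mod 5 = 3, so use chart row 4. Even row -> WS.
Chart row 4 tiled across columns 1-17: o p p o k p o p p o k p o p p o k
Wrong side: read the tiled row from column 17 down to 1 and exchange k with p (leave o, x).
Row 4 as worked: p o k k o k p o k k o k p o k k o
The 7th stitch worked is p.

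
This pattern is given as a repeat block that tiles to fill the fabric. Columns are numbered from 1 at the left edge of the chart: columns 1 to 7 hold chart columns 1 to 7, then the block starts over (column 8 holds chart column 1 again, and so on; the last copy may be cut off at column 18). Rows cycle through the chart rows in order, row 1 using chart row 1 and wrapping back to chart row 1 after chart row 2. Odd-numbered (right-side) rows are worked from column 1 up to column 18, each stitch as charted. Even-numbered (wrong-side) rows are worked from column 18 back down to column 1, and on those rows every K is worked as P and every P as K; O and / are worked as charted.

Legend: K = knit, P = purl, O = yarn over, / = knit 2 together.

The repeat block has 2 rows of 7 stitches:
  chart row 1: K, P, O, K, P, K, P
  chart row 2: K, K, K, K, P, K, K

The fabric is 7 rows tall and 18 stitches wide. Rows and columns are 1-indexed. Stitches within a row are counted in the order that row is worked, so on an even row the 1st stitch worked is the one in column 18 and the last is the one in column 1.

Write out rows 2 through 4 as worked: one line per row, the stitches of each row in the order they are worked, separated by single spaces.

Row 2: chart row 2, WS - tiled (columns 1-18): K K K K P K K K K K K P K K K K K K; work from column 18 back to 1 with K<->P swapped.
Row 3: chart row 1, RS - tile across columns 1-18 and work as-is.
Row 4: chart row 2, WS - tiled (columns 1-18): K K K K P K K K K K K P K K K K K K; work from column 18 back to 1 with K<->P swapped.

Result:
P P P P P P K P P P P P P K P P P P
K P O K P K P K P O K P K P K P O K
P P P P P P K P P P P P P K P P P P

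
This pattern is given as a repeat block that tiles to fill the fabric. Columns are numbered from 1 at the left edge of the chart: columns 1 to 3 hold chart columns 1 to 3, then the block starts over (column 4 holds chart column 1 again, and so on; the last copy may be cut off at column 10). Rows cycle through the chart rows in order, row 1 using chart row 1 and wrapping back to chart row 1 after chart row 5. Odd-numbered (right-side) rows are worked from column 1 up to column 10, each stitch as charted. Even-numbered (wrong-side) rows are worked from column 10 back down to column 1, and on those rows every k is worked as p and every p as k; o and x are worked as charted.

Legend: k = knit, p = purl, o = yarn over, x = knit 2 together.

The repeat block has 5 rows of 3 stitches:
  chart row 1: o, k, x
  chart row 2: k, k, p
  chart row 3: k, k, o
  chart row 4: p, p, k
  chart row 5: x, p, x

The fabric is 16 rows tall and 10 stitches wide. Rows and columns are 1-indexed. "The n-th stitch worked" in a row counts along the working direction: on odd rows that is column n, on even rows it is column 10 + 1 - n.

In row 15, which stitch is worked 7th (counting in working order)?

Result:
x

Derivation:
Row 15 uses chart row ((15-1) mod 5)+1 = 5. Row 15 is odd, so RS.
Chart row 5 tiled across columns 1-10: x p x x p x x p x x
RS row: no reversal, no swap; stitch n worked = column n.
The 7th stitch worked is x.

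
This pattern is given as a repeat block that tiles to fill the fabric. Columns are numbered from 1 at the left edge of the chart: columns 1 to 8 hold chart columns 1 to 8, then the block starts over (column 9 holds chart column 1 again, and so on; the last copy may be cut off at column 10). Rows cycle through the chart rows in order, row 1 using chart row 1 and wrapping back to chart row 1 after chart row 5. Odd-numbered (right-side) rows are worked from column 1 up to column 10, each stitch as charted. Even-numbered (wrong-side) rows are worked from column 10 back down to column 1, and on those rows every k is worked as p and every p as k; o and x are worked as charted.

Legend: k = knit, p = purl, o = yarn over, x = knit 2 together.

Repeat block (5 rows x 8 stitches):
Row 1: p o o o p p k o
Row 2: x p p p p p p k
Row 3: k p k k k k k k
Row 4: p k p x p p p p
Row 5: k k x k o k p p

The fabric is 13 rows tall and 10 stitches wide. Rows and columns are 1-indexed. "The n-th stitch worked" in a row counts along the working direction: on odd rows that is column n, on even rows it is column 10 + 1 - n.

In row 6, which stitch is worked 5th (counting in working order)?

Stitch:
k

Derivation:
Row 6: (6-1) mod 5 = 0, so use chart row 1. Even row -> WS.
Chart row 1 tiled across columns 1-10: p o o o p p k o p o
WS row: flip the tiled sequence (start at column 10) and apply k<->p; o and x stay.
Row 6 as worked: o k o p k k o o o k
The 5th stitch worked is k.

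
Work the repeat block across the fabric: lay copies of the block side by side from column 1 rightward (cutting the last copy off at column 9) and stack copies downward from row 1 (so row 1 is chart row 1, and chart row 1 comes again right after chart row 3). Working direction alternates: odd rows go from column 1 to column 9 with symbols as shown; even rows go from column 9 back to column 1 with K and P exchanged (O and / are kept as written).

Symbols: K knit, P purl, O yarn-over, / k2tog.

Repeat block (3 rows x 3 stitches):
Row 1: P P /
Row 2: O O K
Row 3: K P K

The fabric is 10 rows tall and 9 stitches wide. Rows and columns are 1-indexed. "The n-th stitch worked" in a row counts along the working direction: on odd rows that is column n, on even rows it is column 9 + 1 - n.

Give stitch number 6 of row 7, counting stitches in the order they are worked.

Row 7 uses chart row ((7-1) mod 3)+1 = 1. Row 7 is odd, so RS.
Chart row 1 tiled across columns 1-9: P P / P P / P P /
RS: work column 1 to column 9, symbols as charted — the tiled row is the row as worked.
Stitch 6 in working order -> /

Result:
/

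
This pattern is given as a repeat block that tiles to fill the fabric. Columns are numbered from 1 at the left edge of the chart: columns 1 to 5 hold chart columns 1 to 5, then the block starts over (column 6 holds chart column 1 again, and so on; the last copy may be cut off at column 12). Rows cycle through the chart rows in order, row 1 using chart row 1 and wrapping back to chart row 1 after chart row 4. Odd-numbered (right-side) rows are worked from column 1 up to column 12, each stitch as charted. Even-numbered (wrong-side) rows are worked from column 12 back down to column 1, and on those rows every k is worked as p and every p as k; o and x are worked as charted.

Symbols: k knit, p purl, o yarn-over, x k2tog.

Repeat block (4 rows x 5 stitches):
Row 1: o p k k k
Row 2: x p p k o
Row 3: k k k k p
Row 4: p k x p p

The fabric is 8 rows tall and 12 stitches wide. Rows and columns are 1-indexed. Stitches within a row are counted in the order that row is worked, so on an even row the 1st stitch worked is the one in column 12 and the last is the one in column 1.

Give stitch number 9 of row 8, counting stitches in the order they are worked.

Result:
k

Derivation:
Row 8: (8-1) mod 4 = 3, so use chart row 4. Even row -> WS.
Chart row 4 tiled across columns 1-12: p k x p p p k x p p p k
WS row: flip the tiled sequence (start at column 12) and apply k<->p; o and x stay.
Row 8 as worked: p k k k x p k k k x p k
Counting 9 along the worked row gives k.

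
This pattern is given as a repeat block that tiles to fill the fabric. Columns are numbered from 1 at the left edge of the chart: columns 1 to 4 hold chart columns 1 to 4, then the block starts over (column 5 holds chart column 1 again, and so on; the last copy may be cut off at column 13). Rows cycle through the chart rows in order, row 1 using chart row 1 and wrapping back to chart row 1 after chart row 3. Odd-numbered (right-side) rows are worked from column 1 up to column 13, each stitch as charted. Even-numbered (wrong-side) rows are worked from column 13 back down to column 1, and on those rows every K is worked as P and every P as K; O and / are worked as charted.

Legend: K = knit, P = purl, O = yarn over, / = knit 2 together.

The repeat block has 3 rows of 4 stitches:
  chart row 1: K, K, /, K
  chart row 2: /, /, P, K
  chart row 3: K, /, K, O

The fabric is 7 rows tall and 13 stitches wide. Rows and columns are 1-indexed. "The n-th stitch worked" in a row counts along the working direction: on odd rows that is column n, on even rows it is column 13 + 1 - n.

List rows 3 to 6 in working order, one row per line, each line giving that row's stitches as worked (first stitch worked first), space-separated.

Row 3: chart row 3, RS - tile across columns 1-13 and work as-is.
Row 4: chart row 1, WS - tiled (columns 1-13): K K / K K K / K K K / K K; work from column 13 back to 1 with K<->P swapped.
Row 5: chart row 2, RS - tile across columns 1-13 and work as-is.
Row 6: chart row 3, WS - tiled (columns 1-13): K / K O K / K O K / K O K; work from column 13 back to 1 with K<->P swapped.

== ROWS AS WORKED ==
K / K O K / K O K / K O K
P P / P P P / P P P / P P
/ / P K / / P K / / P K /
P O P / P O P / P O P / P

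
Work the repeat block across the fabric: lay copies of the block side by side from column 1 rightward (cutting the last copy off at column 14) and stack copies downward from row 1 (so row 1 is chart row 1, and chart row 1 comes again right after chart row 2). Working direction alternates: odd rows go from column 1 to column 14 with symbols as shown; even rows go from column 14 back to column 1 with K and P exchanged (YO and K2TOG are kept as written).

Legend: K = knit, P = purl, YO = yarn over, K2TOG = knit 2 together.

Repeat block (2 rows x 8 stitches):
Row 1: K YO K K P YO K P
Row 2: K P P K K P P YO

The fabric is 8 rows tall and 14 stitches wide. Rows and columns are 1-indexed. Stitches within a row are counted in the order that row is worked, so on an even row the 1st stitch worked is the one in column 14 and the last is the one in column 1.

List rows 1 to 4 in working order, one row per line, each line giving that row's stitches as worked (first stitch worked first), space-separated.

Row 1: chart row 1, RS - tile across columns 1-14 and work as-is.
Row 2: chart row 2, WS - tiled (columns 1-14): K P P K K P P YO K P P K K P; work from column 14 back to 1 with K<->P swapped.
Row 3: chart row 1, RS - tile across columns 1-14 and work as-is.
Row 4: chart row 2, WS - tiled (columns 1-14): K P P K K P P YO K P P K K P; work from column 14 back to 1 with K<->P swapped.

== ROWS AS WORKED ==
K YO K K P YO K P K YO K K P YO
K P P K K P YO K K P P K K P
K YO K K P YO K P K YO K K P YO
K P P K K P YO K K P P K K P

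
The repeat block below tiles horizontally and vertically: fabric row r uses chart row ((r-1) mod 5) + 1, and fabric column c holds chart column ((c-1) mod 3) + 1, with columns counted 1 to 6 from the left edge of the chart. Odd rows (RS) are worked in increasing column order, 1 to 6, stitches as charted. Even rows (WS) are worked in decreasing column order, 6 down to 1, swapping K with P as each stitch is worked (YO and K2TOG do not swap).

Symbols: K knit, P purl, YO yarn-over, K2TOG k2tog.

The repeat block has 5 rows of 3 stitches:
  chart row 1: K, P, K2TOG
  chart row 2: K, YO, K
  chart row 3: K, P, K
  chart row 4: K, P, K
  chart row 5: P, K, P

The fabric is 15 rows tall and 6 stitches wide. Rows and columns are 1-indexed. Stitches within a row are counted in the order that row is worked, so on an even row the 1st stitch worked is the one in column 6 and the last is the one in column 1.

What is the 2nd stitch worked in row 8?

Row 8: (8-1) mod 5 = 2, so use chart row 3. Even row -> WS.
Chart row 3 tiled across columns 1-6: K P K K P K
Wrong side: read the tiled row from column 6 down to 1 and exchange K with P (leave YO, K2TOG).
Row 8 as worked: P K P P K P
Counting 2 along the worked row gives K.

Stitch:
K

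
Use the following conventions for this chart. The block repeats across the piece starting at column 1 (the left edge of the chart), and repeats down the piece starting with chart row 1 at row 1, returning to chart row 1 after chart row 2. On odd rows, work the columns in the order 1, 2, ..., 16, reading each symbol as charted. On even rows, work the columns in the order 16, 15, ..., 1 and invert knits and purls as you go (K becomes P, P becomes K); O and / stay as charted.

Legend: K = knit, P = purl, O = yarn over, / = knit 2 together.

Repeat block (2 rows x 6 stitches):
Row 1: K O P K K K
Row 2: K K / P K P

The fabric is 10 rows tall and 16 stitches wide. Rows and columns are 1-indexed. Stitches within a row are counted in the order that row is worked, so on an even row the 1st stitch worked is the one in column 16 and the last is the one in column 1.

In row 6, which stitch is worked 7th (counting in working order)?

Row 6: (6-1) mod 2 = 1, so use chart row 2. Even row -> WS.
Chart row 2 tiled across columns 1-16: K K / P K P K K / P K P K K / P
WS: work from column 16 back to column 1 (reverse the tiled row), swapping K<->P (O and / unchanged).
Row 6 as worked: K / P P K P K / P P K P K / P P
Counting 7 along the worked row gives K.

Stitch:
K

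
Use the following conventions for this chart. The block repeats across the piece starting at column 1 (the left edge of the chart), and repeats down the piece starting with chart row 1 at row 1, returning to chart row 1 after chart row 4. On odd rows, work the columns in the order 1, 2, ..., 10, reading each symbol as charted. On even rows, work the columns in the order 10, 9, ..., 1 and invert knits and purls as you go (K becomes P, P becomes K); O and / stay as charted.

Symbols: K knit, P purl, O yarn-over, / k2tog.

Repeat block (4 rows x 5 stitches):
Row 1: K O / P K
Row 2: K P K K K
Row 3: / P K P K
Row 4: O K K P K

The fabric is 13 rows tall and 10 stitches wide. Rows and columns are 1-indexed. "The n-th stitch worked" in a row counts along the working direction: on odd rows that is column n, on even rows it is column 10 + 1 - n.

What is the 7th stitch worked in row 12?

For row 12: chart row = ((12-1) mod 4) + 1 = 4; this is a WS (even) row.
Chart row 4 tiled across columns 1-10: O K K P K O K K P K
WS: work from column 10 back to column 1 (reverse the tiled row), swapping K<->P (O and / unchanged).
Row 12 as worked: P K P P O P K P P O
Counting 7 along the worked row gives K.

Stitch:
K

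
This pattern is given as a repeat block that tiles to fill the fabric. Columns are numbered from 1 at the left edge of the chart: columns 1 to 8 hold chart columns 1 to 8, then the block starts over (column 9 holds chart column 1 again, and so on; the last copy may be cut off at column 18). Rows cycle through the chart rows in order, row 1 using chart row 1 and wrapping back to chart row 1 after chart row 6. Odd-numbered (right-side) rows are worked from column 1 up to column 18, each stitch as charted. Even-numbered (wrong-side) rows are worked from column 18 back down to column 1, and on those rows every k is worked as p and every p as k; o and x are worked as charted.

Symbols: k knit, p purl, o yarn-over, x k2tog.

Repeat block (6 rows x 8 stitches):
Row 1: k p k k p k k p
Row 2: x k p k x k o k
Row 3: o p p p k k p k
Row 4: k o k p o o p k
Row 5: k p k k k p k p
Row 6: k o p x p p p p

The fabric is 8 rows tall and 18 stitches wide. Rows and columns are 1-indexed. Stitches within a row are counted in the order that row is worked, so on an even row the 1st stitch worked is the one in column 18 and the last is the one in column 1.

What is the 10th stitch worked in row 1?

== STITCH ==
p

Derivation:
Row 1: (1-1) mod 6 = 0, so use chart row 1. Odd row -> RS.
Chart row 1 tiled across columns 1-18: k p k k p k k p k p k k p k k p k p
RS row: no reversal, no swap; stitch n worked = column n.
The 10th stitch worked is p.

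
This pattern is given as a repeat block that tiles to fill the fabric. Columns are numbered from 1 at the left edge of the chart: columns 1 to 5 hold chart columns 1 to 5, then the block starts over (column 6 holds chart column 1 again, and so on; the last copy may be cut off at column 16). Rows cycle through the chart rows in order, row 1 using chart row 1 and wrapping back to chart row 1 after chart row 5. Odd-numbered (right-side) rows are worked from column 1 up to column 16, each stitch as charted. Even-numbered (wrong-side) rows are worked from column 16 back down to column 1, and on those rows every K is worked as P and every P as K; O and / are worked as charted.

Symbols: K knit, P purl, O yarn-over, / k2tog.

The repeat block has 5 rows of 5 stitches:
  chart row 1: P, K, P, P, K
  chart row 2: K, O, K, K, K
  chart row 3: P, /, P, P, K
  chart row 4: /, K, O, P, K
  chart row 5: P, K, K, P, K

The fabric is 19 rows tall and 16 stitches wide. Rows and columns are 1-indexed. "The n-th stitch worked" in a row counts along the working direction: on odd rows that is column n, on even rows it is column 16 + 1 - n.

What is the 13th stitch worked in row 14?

For row 14: chart row = ((14-1) mod 5) + 1 = 4; this is a WS (even) row.
Chart row 4 tiled across columns 1-16: / K O P K / K O P K / K O P K /
WS row: flip the tiled sequence (start at column 16) and apply K<->P; O and / stay.
Row 14 as worked: / P K O P / P K O P / P K O P /
The 13th stitch worked is K.

Stitch:
K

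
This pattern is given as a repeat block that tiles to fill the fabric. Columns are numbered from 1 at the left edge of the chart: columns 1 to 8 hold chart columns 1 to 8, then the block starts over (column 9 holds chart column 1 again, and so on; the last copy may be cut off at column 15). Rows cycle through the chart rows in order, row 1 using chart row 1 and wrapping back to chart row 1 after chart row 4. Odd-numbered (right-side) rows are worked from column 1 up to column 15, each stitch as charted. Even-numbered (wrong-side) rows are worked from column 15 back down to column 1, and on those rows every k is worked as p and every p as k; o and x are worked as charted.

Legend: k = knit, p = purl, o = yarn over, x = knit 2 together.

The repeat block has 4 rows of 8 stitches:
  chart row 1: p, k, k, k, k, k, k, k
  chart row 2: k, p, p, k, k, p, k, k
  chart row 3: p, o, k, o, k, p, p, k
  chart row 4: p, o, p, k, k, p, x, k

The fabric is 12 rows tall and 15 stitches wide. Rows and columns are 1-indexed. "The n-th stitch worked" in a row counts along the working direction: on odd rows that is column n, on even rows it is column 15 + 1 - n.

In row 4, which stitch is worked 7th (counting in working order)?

Row 4: (4-1) mod 4 = 3, so use chart row 4. Even row -> WS.
Chart row 4 tiled across columns 1-15: p o p k k p x k p o p k k p x
WS: work from column 15 back to column 1 (reverse the tiled row), swapping k<->p (o and x unchanged).
Row 4 as worked: x k p p k o k p x k p p k o k
Counting 7 along the worked row gives k.

Result:
k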